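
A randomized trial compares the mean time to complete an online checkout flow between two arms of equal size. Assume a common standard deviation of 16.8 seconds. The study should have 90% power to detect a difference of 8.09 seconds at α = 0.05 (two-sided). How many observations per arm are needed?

For two equal groups, n per group = 2·((z_{α/2} + z_β)·σ/δ)².
z_{α/2} = 1.960; z_β = 1.282 (power 90%).
n = 2 × (3.242 × 16.8 / 8.09)² = 2 × 45.33 = 90.66
Round up: n = 91 per group.

91 per group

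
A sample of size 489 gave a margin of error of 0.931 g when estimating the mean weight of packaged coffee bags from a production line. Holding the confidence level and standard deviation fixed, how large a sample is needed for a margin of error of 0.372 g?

Margin of error scales as 1/√n, so n₂ = n₁·(E₁/E₂)².
n₂ = 489 × (0.931/0.372)² = 489 × 6.263 = 3062.61
Round up: n₂ = 3063.

3063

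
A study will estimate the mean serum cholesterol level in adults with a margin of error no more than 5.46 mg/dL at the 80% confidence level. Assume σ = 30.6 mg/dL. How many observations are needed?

n = 52

For a mean, the margin of error is E = z·σ/√n, so n = (zσ/E)².
At 80% confidence, z = 1.282.
n = (1.282 × 30.6 / 5.46)² = 51.62
Round up: n = 52.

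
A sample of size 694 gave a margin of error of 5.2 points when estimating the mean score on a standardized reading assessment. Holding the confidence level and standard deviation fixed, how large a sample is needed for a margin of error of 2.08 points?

4338

Margin of error scales as 1/√n, so n₂ = n₁·(E₁/E₂)².
n₂ = 694 × (5.2/2.08)² = 694 × 6.25 = 4337.50
Round up: n₂ = 4338.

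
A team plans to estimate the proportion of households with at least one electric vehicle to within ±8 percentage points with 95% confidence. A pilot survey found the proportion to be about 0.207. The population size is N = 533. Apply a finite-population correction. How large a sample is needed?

For a proportion with margin E = 0.08 at 95% confidence, z = 1.960.
n = p̂(1−p̂)(z/E)² = 0.207 × 0.793 × (1.960/0.08)² = 98.53 — call this n₀.
Finite-population correction with N = 533: n = n₀ / (1 + (n₀−1)/N) = 98.53 / 1.183 = 83.29
Round up: n = 84.

84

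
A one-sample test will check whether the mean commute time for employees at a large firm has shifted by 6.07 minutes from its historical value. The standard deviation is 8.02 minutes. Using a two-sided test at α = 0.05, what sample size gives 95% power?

For a one-sample z-test, n = ((z_{α/2} + z_β)·σ/δ)².
z_{α/2} = 1.960 (two-sided α = 0.05); z_β = 1.645 (power 95% → β = 0.05).
n = (3.605 × 8.02 / 6.07)² = 22.69
Round up: n = 23.

n = 23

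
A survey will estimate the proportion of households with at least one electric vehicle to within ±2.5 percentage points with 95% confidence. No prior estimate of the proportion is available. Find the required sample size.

1537

For a proportion with margin E = 0.025 at 95% confidence, z = 1.960.
With no prior estimate, use p = 0.5, which maximizes p(1−p) at 0.25.
n = 0.25 × (z/E)² = 0.25 × (1.960/0.025)² = 1536.64
Round up: n = 1537.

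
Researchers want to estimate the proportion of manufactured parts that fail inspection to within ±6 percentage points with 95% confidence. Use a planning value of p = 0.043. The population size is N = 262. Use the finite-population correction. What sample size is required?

For a proportion with margin E = 0.06 at 95% confidence, z = 1.960.
n = p̂(1−p̂)(z/E)² = 0.043 × 0.957 × (1.960/0.06)² = 43.91 — call this n₀.
Finite-population correction with N = 262: n = n₀ / (1 + (n₀−1)/N) = 43.91 / 1.164 = 37.72
Round up: n = 38.

38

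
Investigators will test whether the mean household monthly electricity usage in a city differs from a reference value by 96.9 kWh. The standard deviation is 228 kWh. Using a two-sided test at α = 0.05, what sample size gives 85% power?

For a one-sample z-test, n = ((z_{α/2} + z_β)·σ/δ)².
z_{α/2} = 1.960 (two-sided α = 0.05); z_β = 1.036 (power 85% → β = 0.15).
n = (2.996 × 228 / 96.9)² = 49.69
Round up: n = 50.

50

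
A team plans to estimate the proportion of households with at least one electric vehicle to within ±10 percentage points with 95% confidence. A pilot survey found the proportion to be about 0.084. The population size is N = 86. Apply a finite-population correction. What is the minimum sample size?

23

For a proportion with margin E = 0.1 at 95% confidence, z = 1.960.
n = p̂(1−p̂)(z/E)² = 0.084 × 0.916 × (1.960/0.1)² = 29.56 — call this n₀.
Finite-population correction with N = 86: n = n₀ / (1 + (n₀−1)/N) = 29.56 / 1.332 = 22.19
Round up: n = 23.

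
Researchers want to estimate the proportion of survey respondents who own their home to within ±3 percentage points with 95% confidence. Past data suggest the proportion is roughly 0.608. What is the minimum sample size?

1018

For a proportion with margin E = 0.03 at 95% confidence, z = 1.960.
n = p̂(1−p̂)(z/E)² = 0.608 × 0.392 × (1.960/0.03)² = 1017.32
Round up: n = 1018.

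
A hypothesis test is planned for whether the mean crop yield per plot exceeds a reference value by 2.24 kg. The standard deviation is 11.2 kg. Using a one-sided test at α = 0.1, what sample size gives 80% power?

113

For a one-sample z-test, n = ((z_α + z_β)·σ/δ)².
z_α = 1.282 (one-sided α = 0.1); z_β = 0.842 (power 80% → β = 0.2).
n = (2.124 × 11.2 / 2.24)² = 112.78
Round up: n = 113.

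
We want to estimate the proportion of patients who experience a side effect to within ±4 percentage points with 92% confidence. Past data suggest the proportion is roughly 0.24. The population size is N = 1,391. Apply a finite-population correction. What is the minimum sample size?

For a proportion with margin E = 0.04 at 92% confidence, z = 1.751.
n = p̂(1−p̂)(z/E)² = 0.24 × 0.76 × (1.751/0.04)² = 349.52 — call this n₀.
Finite-population correction with N = 1,391: n = n₀ / (1 + (n₀−1)/N) = 349.52 / 1.251 = 279.39
Round up: n = 280.

n = 280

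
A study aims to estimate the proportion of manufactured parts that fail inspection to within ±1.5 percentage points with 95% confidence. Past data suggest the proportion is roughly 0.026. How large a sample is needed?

For a proportion with margin E = 0.015 at 95% confidence, z = 1.960.
n = p̂(1−p̂)(z/E)² = 0.026 × 0.974 × (1.960/0.015)² = 432.38
Round up: n = 433.

433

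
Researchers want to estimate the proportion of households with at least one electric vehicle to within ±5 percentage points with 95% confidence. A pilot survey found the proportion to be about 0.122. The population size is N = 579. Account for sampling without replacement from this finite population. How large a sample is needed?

n = 129

For a proportion with margin E = 0.05 at 95% confidence, z = 1.960.
n = p̂(1−p̂)(z/E)² = 0.122 × 0.878 × (1.960/0.05)² = 164.60 — call this n₀.
Finite-population correction with N = 579: n = n₀ / (1 + (n₀−1)/N) = 164.60 / 1.283 = 128.29
Round up: n = 129.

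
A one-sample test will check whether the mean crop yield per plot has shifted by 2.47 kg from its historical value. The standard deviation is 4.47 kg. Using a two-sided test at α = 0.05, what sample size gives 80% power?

26

For a one-sample z-test, n = ((z_{α/2} + z_β)·σ/δ)².
z_{α/2} = 1.960 (two-sided α = 0.05); z_β = 0.842 (power 80% → β = 0.2).
n = (2.802 × 4.47 / 2.47)² = 25.71
Round up: n = 26.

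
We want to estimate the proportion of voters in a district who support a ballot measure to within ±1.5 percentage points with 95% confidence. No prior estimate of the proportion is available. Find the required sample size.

For a proportion with margin E = 0.015 at 95% confidence, z = 1.960.
With no prior estimate, use p = 0.5, which maximizes p(1−p) at 0.25.
n = 0.25 × (z/E)² = 0.25 × (1.960/0.015)² = 4268.44
Round up: n = 4269.

4269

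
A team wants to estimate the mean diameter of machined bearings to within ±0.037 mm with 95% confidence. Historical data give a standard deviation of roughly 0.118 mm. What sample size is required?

For a mean, the margin of error is E = z·σ/√n, so n = (zσ/E)².
At 95% confidence, z = 1.960.
n = (1.960 × 0.118 / 0.037)² = 39.07
Round up: n = 40.

n = 40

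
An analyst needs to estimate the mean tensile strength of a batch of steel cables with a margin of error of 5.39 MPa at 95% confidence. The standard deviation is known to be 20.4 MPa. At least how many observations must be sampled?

56

For a mean, the margin of error is E = z·σ/√n, so n = (zσ/E)².
At 95% confidence, z = 1.960.
n = (1.960 × 20.4 / 5.39)² = 55.03
Round up: n = 56.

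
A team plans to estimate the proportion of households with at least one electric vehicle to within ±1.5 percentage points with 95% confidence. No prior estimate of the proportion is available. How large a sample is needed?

n = 4269

For a proportion with margin E = 0.015 at 95% confidence, z = 1.960.
With no prior estimate, use p = 0.5, which maximizes p(1−p) at 0.25.
n = 0.25 × (z/E)² = 0.25 × (1.960/0.015)² = 4268.44
Round up: n = 4269.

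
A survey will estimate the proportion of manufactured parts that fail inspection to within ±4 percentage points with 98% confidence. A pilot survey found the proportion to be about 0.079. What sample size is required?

n = 247

For a proportion with margin E = 0.04 at 98% confidence, z = 2.326.
n = p̂(1−p̂)(z/E)² = 0.079 × 0.921 × (2.326/0.04)² = 246.03
Round up: n = 247.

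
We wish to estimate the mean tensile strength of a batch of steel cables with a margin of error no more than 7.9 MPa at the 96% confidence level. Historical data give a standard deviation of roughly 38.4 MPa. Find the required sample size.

100

For a mean, the margin of error is E = z·σ/√n, so n = (zσ/E)².
At 96% confidence, z = 2.054.
n = (2.054 × 38.4 / 7.9)² = 99.68
Round up: n = 100.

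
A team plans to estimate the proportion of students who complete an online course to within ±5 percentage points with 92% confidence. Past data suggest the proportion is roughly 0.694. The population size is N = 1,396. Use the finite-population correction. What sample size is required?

220

For a proportion with margin E = 0.05 at 92% confidence, z = 1.751.
n = p̂(1−p̂)(z/E)² = 0.694 × 0.306 × (1.751/0.05)² = 260.44 — call this n₀.
Finite-population correction with N = 1,396: n = n₀ / (1 + (n₀−1)/N) = 260.44 / 1.186 = 219.60
Round up: n = 220.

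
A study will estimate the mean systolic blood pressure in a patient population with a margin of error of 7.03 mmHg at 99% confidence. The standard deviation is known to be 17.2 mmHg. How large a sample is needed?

40

For a mean, the margin of error is E = z·σ/√n, so n = (zσ/E)².
At 99% confidence, z = 2.576.
n = (2.576 × 17.2 / 7.03)² = 39.72
Round up: n = 40.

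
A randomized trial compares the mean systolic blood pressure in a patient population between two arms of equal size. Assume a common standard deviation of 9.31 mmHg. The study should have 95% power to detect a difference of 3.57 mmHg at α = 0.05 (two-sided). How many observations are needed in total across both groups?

354 total

For two equal groups, n per group = 2·((z_{α/2} + z_β)·σ/δ)².
z_{α/2} = 1.960; z_β = 1.645 (power 95%).
n = 2 × (3.605 × 9.31 / 3.57)² = 2 × 88.38 = 176.76
Round up: n = 177 per group.
Total across both groups: 2 × 177 = 354.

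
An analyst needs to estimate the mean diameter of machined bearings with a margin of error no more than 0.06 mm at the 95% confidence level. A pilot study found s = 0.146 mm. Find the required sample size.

For a mean, the margin of error is E = z·σ/√n, so n = (zσ/E)².
At 95% confidence, z = 1.960.
n = (1.960 × 0.146 / 0.06)² = 22.75
Round up: n = 23.

23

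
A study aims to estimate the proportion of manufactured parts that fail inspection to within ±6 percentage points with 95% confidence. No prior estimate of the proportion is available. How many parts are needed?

267

For a proportion with margin E = 0.06 at 95% confidence, z = 1.960.
With no prior estimate, use p = 0.5, which maximizes p(1−p) at 0.25.
n = 0.25 × (z/E)² = 0.25 × (1.960/0.06)² = 266.78
Round up: n = 267.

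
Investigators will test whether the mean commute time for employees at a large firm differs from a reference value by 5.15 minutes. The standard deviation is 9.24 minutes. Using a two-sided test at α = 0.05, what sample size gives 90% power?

34

For a one-sample z-test, n = ((z_{α/2} + z_β)·σ/δ)².
z_{α/2} = 1.960 (two-sided α = 0.05); z_β = 1.282 (power 90% → β = 0.1).
n = (3.242 × 9.24 / 5.15)² = 33.83
Round up: n = 34.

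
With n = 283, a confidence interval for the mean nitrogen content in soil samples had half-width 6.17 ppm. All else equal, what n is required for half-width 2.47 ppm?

n = 1766

Margin of error scales as 1/√n, so n₂ = n₁·(E₁/E₂)².
n₂ = 283 × (6.17/2.47)² = 283 × 6.24 = 1765.92
Round up: n₂ = 1766.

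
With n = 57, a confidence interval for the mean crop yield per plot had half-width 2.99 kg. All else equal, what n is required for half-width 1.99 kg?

129

Margin of error scales as 1/√n, so n₂ = n₁·(E₁/E₂)².
n₂ = 57 × (2.99/1.99)² = 57 × 2.258 = 128.71
Round up: n₂ = 129.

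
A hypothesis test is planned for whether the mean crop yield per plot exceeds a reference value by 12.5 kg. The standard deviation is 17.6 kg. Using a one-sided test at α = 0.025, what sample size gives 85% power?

18

For a one-sample z-test, n = ((z_α + z_β)·σ/δ)².
z_α = 1.960 (one-sided α = 0.025); z_β = 1.036 (power 85% → β = 0.15).
n = (2.996 × 17.6 / 12.5)² = 17.79
Round up: n = 18.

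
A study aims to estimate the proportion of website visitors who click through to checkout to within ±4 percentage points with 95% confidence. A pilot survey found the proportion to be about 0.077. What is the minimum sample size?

For a proportion with margin E = 0.04 at 95% confidence, z = 1.960.
n = p̂(1−p̂)(z/E)² = 0.077 × 0.923 × (1.960/0.04)² = 170.64
Round up: n = 171.

171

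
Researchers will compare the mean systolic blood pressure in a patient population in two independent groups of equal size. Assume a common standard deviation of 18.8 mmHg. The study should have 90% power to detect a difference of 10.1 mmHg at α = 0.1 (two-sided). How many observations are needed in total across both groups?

120 total

For two equal groups, n per group = 2·((z_{α/2} + z_β)·σ/δ)².
z_{α/2} = 1.645; z_β = 1.282 (power 90%).
n = 2 × (2.927 × 18.8 / 10.1)² = 2 × 29.68 = 59.36
Round up: n = 60 per group.
Total across both groups: 2 × 60 = 120.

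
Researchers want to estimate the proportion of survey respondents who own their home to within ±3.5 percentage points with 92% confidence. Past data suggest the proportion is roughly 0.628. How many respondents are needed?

585

For a proportion with margin E = 0.035 at 92% confidence, z = 1.751.
n = p̂(1−p̂)(z/E)² = 0.628 × 0.372 × (1.751/0.035)² = 584.71
Round up: n = 585.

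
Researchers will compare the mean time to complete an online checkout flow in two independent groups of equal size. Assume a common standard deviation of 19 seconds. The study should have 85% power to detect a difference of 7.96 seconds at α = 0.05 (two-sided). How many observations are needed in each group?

103 per group

For two equal groups, n per group = 2·((z_{α/2} + z_β)·σ/δ)².
z_{α/2} = 1.960; z_β = 1.036 (power 85%).
n = 2 × (2.996 × 19 / 7.96)² = 2 × 51.14 = 102.28
Round up: n = 103 per group.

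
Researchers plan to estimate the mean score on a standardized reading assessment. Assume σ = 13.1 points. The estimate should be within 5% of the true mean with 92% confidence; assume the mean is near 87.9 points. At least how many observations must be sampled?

n = 28

For a mean, the margin of error is E = z·σ/√n, so n = (zσ/E)².
At 92% confidence, z = 1.751.
E = 5% of 87.9 = 4.395 points.
n = (1.751 × 13.1 / 4.395)² = 27.24
Round up: n = 28.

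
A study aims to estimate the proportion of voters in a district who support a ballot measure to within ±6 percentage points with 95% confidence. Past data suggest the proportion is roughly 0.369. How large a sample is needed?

n = 249

For a proportion with margin E = 0.06 at 95% confidence, z = 1.960.
n = p̂(1−p̂)(z/E)² = 0.369 × 0.631 × (1.960/0.06)² = 248.47
Round up: n = 249.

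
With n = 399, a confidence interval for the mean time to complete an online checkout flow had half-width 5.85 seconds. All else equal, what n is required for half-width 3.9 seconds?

898

Margin of error scales as 1/√n, so n₂ = n₁·(E₁/E₂)².
n₂ = 399 × (5.85/3.9)² = 399 × 2.25 = 897.75
Round up: n₂ = 898.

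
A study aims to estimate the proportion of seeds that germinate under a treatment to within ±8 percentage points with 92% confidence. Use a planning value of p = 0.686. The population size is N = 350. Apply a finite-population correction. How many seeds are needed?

For a proportion with margin E = 0.08 at 92% confidence, z = 1.751.
n = p̂(1−p̂)(z/E)² = 0.686 × 0.314 × (1.751/0.08)² = 103.19 — call this n₀.
Finite-population correction with N = 350: n = n₀ / (1 + (n₀−1)/N) = 103.19 / 1.292 = 79.87
Round up: n = 80.

n = 80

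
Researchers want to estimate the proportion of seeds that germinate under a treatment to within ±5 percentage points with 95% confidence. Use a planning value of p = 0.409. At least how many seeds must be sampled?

372

For a proportion with margin E = 0.05 at 95% confidence, z = 1.960.
n = p̂(1−p̂)(z/E)² = 0.409 × 0.591 × (1.960/0.05)² = 371.44
Round up: n = 372.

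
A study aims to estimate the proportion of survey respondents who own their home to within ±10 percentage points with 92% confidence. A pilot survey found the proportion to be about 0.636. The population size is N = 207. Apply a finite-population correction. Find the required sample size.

For a proportion with margin E = 0.1 at 92% confidence, z = 1.751.
n = p̂(1−p̂)(z/E)² = 0.636 × 0.364 × (1.751/0.1)² = 70.98 — call this n₀.
Finite-population correction with N = 207: n = n₀ / (1 + (n₀−1)/N) = 70.98 / 1.338 = 53.05
Round up: n = 54.

n = 54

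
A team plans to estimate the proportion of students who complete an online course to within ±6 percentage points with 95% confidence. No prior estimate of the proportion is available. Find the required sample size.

267

For a proportion with margin E = 0.06 at 95% confidence, z = 1.960.
With no prior estimate, use p = 0.5, which maximizes p(1−p) at 0.25.
n = 0.25 × (z/E)² = 0.25 × (1.960/0.06)² = 266.78
Round up: n = 267.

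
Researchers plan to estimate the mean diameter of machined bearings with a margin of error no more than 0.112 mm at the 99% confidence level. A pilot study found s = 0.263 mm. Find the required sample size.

n = 37

For a mean, the margin of error is E = z·σ/√n, so n = (zσ/E)².
At 99% confidence, z = 2.576.
n = (2.576 × 0.263 / 0.112)² = 36.59
Round up: n = 37.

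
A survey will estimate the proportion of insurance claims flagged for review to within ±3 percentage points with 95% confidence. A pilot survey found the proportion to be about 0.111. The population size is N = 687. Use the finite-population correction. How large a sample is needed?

For a proportion with margin E = 0.03 at 95% confidence, z = 1.960.
n = p̂(1−p̂)(z/E)² = 0.111 × 0.889 × (1.960/0.03)² = 421.21 — call this n₀.
Finite-population correction with N = 687: n = n₀ / (1 + (n₀−1)/N) = 421.21 / 1.612 = 261.30
Round up: n = 262.

n = 262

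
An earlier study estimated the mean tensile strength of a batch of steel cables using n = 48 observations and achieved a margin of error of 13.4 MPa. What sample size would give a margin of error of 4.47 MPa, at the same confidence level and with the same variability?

Margin of error scales as 1/√n, so n₂ = n₁·(E₁/E₂)².
n₂ = 48 × (13.4/4.47)² = 48 × 8.987 = 431.38
Round up: n₂ = 432.

432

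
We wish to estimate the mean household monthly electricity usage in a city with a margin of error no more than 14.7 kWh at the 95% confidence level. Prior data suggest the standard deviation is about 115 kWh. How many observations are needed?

236

For a mean, the margin of error is E = z·σ/√n, so n = (zσ/E)².
At 95% confidence, z = 1.960.
n = (1.960 × 115 / 14.7)² = 235.11
Round up: n = 236.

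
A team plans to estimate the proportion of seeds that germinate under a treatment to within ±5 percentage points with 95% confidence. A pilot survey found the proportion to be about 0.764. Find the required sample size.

278

For a proportion with margin E = 0.05 at 95% confidence, z = 1.960.
n = p̂(1−p̂)(z/E)² = 0.764 × 0.236 × (1.960/0.05)² = 277.06
Round up: n = 278.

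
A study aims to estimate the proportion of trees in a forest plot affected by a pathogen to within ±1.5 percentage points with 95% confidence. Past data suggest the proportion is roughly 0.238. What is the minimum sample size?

For a proportion with margin E = 0.015 at 95% confidence, z = 1.960.
n = p̂(1−p̂)(z/E)² = 0.238 × 0.762 × (1.960/0.015)² = 3096.43
Round up: n = 3097.

n = 3097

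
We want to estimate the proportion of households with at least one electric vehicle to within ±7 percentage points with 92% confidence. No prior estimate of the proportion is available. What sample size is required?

For a proportion with margin E = 0.07 at 92% confidence, z = 1.751.
With no prior estimate, use p = 0.5, which maximizes p(1−p) at 0.25.
n = 0.25 × (z/E)² = 0.25 × (1.751/0.07)² = 156.43
Round up: n = 157.

n = 157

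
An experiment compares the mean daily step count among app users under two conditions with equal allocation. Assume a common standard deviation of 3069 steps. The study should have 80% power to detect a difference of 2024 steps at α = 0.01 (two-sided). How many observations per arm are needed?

54 per group

For two equal groups, n per group = 2·((z_{α/2} + z_β)·σ/δ)².
z_{α/2} = 2.576; z_β = 0.842 (power 80%).
n = 2 × (3.418 × 3069 / 2024)² = 2 × 26.86 = 53.72
Round up: n = 54 per group.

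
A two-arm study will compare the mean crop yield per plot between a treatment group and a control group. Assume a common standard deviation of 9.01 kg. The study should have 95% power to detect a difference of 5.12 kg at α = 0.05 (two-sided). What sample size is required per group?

For two equal groups, n per group = 2·((z_{α/2} + z_β)·σ/δ)².
z_{α/2} = 1.960; z_β = 1.645 (power 95%).
n = 2 × (3.605 × 9.01 / 5.12)² = 2 × 40.25 = 80.50
Round up: n = 81 per group.

81 per group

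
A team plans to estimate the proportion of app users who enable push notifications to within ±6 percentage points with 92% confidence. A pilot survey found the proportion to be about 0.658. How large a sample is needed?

n = 192

For a proportion with margin E = 0.06 at 92% confidence, z = 1.751.
n = p̂(1−p̂)(z/E)² = 0.658 × 0.342 × (1.751/0.06)² = 191.66
Round up: n = 192.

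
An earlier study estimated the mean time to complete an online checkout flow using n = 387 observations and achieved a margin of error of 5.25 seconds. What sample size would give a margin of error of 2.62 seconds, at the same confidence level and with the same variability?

Margin of error scales as 1/√n, so n₂ = n₁·(E₁/E₂)².
n₂ = 387 × (5.25/2.62)² = 387 × 4.015 = 1553.80
Round up: n₂ = 1554.

1554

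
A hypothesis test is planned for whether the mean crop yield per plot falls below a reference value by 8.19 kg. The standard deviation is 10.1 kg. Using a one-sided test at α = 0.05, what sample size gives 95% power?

For a one-sample z-test, n = ((z_α + z_β)·σ/δ)².
z_α = 1.645 (one-sided α = 0.05); z_β = 1.645 (power 95% → β = 0.05).
n = (3.290 × 10.1 / 8.19)² = 16.46
Round up: n = 17.

17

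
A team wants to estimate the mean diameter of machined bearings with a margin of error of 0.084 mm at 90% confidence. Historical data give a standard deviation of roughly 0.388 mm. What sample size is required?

For a mean, the margin of error is E = z·σ/√n, so n = (zσ/E)².
At 90% confidence, z = 1.645.
n = (1.645 × 0.388 / 0.084)² = 57.73
Round up: n = 58.

58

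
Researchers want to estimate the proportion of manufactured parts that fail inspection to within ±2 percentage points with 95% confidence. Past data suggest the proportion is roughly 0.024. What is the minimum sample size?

For a proportion with margin E = 0.02 at 95% confidence, z = 1.960.
n = p̂(1−p̂)(z/E)² = 0.024 × 0.976 × (1.960/0.02)² = 224.96
Round up: n = 225.

225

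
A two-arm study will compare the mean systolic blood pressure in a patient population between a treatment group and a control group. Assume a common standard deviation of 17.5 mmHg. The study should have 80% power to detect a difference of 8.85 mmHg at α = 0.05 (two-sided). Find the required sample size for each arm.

For two equal groups, n per group = 2·((z_{α/2} + z_β)·σ/δ)².
z_{α/2} = 1.960; z_β = 0.842 (power 80%).
n = 2 × (2.802 × 17.5 / 8.85)² = 2 × 30.70 = 61.40
Round up: n = 62 per group.

62 per group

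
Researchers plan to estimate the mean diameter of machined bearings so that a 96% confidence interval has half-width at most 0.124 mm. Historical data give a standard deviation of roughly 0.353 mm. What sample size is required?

For a mean, the margin of error is E = z·σ/√n, so n = (zσ/E)².
At 96% confidence, z = 2.054.
n = (2.054 × 0.353 / 0.124)² = 34.19
Round up: n = 35.

35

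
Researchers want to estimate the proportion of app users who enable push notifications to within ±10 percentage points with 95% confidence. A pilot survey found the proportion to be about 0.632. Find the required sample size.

90

For a proportion with margin E = 0.1 at 95% confidence, z = 1.960.
n = p̂(1−p̂)(z/E)² = 0.632 × 0.368 × (1.960/0.1)² = 89.35
Round up: n = 90.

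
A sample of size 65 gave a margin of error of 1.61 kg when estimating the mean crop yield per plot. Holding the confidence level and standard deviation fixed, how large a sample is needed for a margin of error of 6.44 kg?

5

Margin of error scales as 1/√n, so n₂ = n₁·(E₁/E₂)².
n₂ = 65 × (1.61/6.44)² = 65 × 0.0625 = 4.06
Round up: n₂ = 5.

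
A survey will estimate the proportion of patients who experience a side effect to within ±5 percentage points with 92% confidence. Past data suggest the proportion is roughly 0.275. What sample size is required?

For a proportion with margin E = 0.05 at 92% confidence, z = 1.751.
n = p̂(1−p̂)(z/E)² = 0.275 × 0.725 × (1.751/0.05)² = 244.51
Round up: n = 245.

245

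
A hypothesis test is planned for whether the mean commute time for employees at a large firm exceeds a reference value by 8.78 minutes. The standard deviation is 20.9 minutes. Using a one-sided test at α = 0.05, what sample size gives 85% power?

For a one-sample z-test, n = ((z_α + z_β)·σ/δ)².
z_α = 1.645 (one-sided α = 0.05); z_β = 1.036 (power 85% → β = 0.15).
n = (2.681 × 20.9 / 8.78)² = 40.73
Round up: n = 41.

41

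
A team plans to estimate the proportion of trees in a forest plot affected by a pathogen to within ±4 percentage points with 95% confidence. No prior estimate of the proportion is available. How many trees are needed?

601

For a proportion with margin E = 0.04 at 95% confidence, z = 1.960.
With no prior estimate, use p = 0.5, which maximizes p(1−p) at 0.25.
n = 0.25 × (z/E)² = 0.25 × (1.960/0.04)² = 600.25
Round up: n = 601.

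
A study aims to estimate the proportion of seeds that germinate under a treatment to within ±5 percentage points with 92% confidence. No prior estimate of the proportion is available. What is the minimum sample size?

For a proportion with margin E = 0.05 at 92% confidence, z = 1.751.
With no prior estimate, use p = 0.5, which maximizes p(1−p) at 0.25.
n = 0.25 × (z/E)² = 0.25 × (1.751/0.05)² = 306.60
Round up: n = 307.

307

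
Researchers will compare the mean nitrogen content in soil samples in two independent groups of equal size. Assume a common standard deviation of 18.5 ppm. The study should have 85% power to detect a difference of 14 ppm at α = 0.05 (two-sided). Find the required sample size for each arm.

32 per group

For two equal groups, n per group = 2·((z_{α/2} + z_β)·σ/δ)².
z_{α/2} = 1.960; z_β = 1.036 (power 85%).
n = 2 × (2.996 × 18.5 / 14)² = 2 × 15.67 = 31.34
Round up: n = 32 per group.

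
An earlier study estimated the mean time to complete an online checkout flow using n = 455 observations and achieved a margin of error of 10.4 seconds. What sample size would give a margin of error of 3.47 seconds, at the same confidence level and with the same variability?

Margin of error scales as 1/√n, so n₂ = n₁·(E₁/E₂)².
n₂ = 455 × (10.4/3.47)² = 455 × 8.983 = 4087.27
Round up: n₂ = 4088.

4088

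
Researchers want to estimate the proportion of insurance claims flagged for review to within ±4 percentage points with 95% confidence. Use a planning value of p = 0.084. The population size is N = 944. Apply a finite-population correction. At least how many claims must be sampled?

n = 155

For a proportion with margin E = 0.04 at 95% confidence, z = 1.960.
n = p̂(1−p̂)(z/E)² = 0.084 × 0.916 × (1.960/0.04)² = 184.74 — call this n₀.
Finite-population correction with N = 944: n = n₀ / (1 + (n₀−1)/N) = 184.74 / 1.195 = 154.59
Round up: n = 155.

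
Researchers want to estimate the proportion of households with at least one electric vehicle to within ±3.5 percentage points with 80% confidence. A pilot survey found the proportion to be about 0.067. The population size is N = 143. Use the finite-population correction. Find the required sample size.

For a proportion with margin E = 0.035 at 80% confidence, z = 1.282.
n = p̂(1−p̂)(z/E)² = 0.067 × 0.933 × (1.282/0.035)² = 83.87 — call this n₀.
Finite-population correction with N = 143: n = n₀ / (1 + (n₀−1)/N) = 83.87 / 1.58 = 53.08
Round up: n = 54.

54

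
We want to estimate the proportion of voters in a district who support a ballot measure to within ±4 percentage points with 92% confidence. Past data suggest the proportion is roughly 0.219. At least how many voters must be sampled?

328

For a proportion with margin E = 0.04 at 92% confidence, z = 1.751.
n = p̂(1−p̂)(z/E)² = 0.219 × 0.781 × (1.751/0.04)² = 327.75
Round up: n = 328.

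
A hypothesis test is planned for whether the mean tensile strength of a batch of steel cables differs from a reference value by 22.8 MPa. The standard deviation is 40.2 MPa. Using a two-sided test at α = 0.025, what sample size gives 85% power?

For a one-sample z-test, n = ((z_{α/2} + z_β)·σ/δ)².
z_{α/2} = 2.241 (two-sided α = 0.025); z_β = 1.036 (power 85% → β = 0.15).
n = (3.277 × 40.2 / 22.8)² = 33.38
Round up: n = 34.

34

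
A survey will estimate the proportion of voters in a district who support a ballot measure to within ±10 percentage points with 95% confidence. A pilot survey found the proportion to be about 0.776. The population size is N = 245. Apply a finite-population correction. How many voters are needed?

53

For a proportion with margin E = 0.1 at 95% confidence, z = 1.960.
n = p̂(1−p̂)(z/E)² = 0.776 × 0.224 × (1.960/0.1)² = 66.78 — call this n₀.
Finite-population correction with N = 245: n = n₀ / (1 + (n₀−1)/N) = 66.78 / 1.268 = 52.67
Round up: n = 53.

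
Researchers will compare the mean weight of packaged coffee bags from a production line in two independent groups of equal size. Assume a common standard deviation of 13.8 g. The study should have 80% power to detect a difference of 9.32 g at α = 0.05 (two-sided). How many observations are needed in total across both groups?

70 total

For two equal groups, n per group = 2·((z_{α/2} + z_β)·σ/δ)².
z_{α/2} = 1.960; z_β = 0.842 (power 80%).
n = 2 × (2.802 × 13.8 / 9.32)² = 2 × 17.21 = 34.42
Round up: n = 35 per group.
Total across both groups: 2 × 35 = 70.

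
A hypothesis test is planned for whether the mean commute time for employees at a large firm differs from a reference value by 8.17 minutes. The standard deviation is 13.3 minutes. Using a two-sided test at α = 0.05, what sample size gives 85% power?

For a one-sample z-test, n = ((z_{α/2} + z_β)·σ/δ)².
z_{α/2} = 1.960 (two-sided α = 0.05); z_β = 1.036 (power 85% → β = 0.15).
n = (2.996 × 13.3 / 8.17)² = 23.79
Round up: n = 24.

n = 24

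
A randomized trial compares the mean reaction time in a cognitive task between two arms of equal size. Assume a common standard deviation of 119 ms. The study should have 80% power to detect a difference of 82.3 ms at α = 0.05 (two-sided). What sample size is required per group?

For two equal groups, n per group = 2·((z_{α/2} + z_β)·σ/δ)².
z_{α/2} = 1.960; z_β = 0.842 (power 80%).
n = 2 × (2.802 × 119 / 82.3)² = 2 × 16.41 = 32.82
Round up: n = 33 per group.

33 per group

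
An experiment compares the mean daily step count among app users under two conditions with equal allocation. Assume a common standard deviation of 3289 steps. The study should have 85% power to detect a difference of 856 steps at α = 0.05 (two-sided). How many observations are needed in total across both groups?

532 total

For two equal groups, n per group = 2·((z_{α/2} + z_β)·σ/δ)².
z_{α/2} = 1.960; z_β = 1.036 (power 85%).
n = 2 × (2.996 × 3289 / 856)² = 2 × 132.51 = 265.02
Round up: n = 266 per group.
Total across both groups: 2 × 266 = 532.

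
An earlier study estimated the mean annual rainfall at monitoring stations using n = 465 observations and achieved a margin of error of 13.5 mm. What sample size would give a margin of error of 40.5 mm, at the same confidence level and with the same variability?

Margin of error scales as 1/√n, so n₂ = n₁·(E₁/E₂)².
n₂ = 465 × (13.5/40.5)² = 465 × 0.1111 = 51.66
Round up: n₂ = 52.

52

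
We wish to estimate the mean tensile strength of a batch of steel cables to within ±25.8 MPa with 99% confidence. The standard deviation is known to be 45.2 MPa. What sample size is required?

21

For a mean, the margin of error is E = z·σ/√n, so n = (zσ/E)².
At 99% confidence, z = 2.576.
n = (2.576 × 45.2 / 25.8)² = 20.37
Round up: n = 21.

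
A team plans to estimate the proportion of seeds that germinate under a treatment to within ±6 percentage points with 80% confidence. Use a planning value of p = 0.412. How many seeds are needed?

For a proportion with margin E = 0.06 at 80% confidence, z = 1.282.
n = p̂(1−p̂)(z/E)² = 0.412 × 0.588 × (1.282/0.06)² = 110.60
Round up: n = 111.

111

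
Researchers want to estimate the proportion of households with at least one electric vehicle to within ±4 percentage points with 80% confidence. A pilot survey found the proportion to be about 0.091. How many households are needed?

For a proportion with margin E = 0.04 at 80% confidence, z = 1.282.
n = p̂(1−p̂)(z/E)² = 0.091 × 0.909 × (1.282/0.04)² = 84.97
Round up: n = 85.

n = 85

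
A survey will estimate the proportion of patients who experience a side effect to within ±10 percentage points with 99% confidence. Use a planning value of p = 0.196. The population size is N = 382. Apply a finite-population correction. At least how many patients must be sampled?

For a proportion with margin E = 0.1 at 99% confidence, z = 2.576.
n = p̂(1−p̂)(z/E)² = 0.196 × 0.804 × (2.576/0.1)² = 104.57 — call this n₀.
Finite-population correction with N = 382: n = n₀ / (1 + (n₀−1)/N) = 104.57 / 1.271 = 82.27
Round up: n = 83.

83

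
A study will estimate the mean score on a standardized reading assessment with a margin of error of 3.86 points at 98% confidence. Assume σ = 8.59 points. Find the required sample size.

27

For a mean, the margin of error is E = z·σ/√n, so n = (zσ/E)².
At 98% confidence, z = 2.326.
n = (2.326 × 8.59 / 3.86)² = 26.79
Round up: n = 27.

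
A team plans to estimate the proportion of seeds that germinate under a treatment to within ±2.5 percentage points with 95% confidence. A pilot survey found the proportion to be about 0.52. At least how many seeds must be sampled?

For a proportion with margin E = 0.025 at 95% confidence, z = 1.960.
n = p̂(1−p̂)(z/E)² = 0.52 × 0.48 × (1.960/0.025)² = 1534.18
Round up: n = 1535.

1535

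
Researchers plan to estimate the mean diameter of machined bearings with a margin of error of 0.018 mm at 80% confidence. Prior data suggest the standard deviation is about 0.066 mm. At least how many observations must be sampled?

For a mean, the margin of error is E = z·σ/√n, so n = (zσ/E)².
At 80% confidence, z = 1.282.
n = (1.282 × 0.066 / 0.018)² = 22.10
Round up: n = 23.

23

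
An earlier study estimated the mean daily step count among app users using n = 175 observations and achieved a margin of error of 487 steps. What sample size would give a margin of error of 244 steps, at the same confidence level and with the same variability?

698

Margin of error scales as 1/√n, so n₂ = n₁·(E₁/E₂)².
n₂ = 175 × (487/244)² = 175 × 3.984 = 697.20
Round up: n₂ = 698.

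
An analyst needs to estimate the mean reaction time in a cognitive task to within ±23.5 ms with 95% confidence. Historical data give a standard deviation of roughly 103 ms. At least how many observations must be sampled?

n = 74

For a mean, the margin of error is E = z·σ/√n, so n = (zσ/E)².
At 95% confidence, z = 1.960.
n = (1.960 × 103 / 23.5)² = 73.80
Round up: n = 74.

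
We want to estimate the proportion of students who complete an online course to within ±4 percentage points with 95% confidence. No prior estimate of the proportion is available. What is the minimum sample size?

For a proportion with margin E = 0.04 at 95% confidence, z = 1.960.
With no prior estimate, use p = 0.5, which maximizes p(1−p) at 0.25.
n = 0.25 × (z/E)² = 0.25 × (1.960/0.04)² = 600.25
Round up: n = 601.

601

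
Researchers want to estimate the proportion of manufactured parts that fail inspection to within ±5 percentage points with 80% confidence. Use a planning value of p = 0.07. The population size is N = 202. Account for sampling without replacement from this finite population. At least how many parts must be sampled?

36

For a proportion with margin E = 0.05 at 80% confidence, z = 1.282.
n = p̂(1−p̂)(z/E)² = 0.07 × 0.93 × (1.282/0.05)² = 42.80 — call this n₀.
Finite-population correction with N = 202: n = n₀ / (1 + (n₀−1)/N) = 42.80 / 1.207 = 35.46
Round up: n = 36.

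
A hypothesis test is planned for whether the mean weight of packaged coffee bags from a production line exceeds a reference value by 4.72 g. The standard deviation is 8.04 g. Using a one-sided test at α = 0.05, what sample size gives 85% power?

For a one-sample z-test, n = ((z_α + z_β)·σ/δ)².
z_α = 1.645 (one-sided α = 0.05); z_β = 1.036 (power 85% → β = 0.15).
n = (2.681 × 8.04 / 4.72)² = 20.86
Round up: n = 21.

21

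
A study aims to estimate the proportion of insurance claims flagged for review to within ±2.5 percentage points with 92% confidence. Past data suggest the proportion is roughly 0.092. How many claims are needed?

For a proportion with margin E = 0.025 at 92% confidence, z = 1.751.
n = p̂(1−p̂)(z/E)² = 0.092 × 0.908 × (1.751/0.025)² = 409.79
Round up: n = 410.

410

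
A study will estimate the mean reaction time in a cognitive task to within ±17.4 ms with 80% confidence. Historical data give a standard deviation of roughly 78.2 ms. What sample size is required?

n = 34

For a mean, the margin of error is E = z·σ/√n, so n = (zσ/E)².
At 80% confidence, z = 1.282.
n = (1.282 × 78.2 / 17.4)² = 33.20
Round up: n = 34.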